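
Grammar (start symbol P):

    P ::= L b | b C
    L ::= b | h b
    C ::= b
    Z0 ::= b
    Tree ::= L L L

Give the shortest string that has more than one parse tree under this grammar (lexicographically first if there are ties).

b b

length 2: b b has 2 parse trees

Two derivations of b b:
  P ⇒ L b ⇒ b b
  P ⇒ b C ⇒ b b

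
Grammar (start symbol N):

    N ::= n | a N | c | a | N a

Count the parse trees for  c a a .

Parse trees for c a a:
  [N [N [N c] a] a]

1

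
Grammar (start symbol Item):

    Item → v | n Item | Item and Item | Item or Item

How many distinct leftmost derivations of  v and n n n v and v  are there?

5

Parse trees for v and n n n v and v:
  [Item [Item v] and [Item n [Item n [Item n [Item [Item v] and [Item v]]]]]]
  [Item [Item v] and [Item n [Item n [Item [Item n [Item v]] and [Item v]]]]]
  [Item [Item v] and [Item n [Item [Item n [Item n [Item v]]] and [Item v]]]]
  [Item [Item v] and [Item [Item n [Item n [Item n [Item v]]]] and [Item v]]]
  [Item [Item [Item v] and [Item n [Item n [Item n [Item v]]]]] and [Item v]]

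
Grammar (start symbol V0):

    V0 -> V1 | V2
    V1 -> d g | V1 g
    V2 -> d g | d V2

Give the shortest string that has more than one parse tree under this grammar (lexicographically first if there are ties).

d g

length 2: d g has 2 parse trees

Two derivations of d g:
  V0 ⇒ V1 ⇒ d g
  V0 ⇒ V2 ⇒ d g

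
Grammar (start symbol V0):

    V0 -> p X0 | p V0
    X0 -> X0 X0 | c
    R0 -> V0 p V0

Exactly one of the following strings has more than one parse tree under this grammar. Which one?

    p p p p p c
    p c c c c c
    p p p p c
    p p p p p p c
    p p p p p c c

p p p p p c: 1 tree
p c c c c c: 14 trees
p p p p c: 1 tree
p p p p p p c: 1 tree
p p p p p c c: 1 tree

p c c c c c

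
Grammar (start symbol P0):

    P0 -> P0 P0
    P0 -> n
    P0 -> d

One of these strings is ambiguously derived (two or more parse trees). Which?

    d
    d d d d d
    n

d: 1 tree
d d d d d: 14 trees
n: 1 tree

d d d d d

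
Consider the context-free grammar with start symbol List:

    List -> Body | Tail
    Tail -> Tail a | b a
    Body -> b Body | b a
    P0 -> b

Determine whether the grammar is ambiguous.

Witness: b a

Derivation 1: List ⇒ Body ⇒ b a
Derivation 2: List ⇒ Tail ⇒ b a

Two distinct leftmost derivations for the same string.

Ambiguous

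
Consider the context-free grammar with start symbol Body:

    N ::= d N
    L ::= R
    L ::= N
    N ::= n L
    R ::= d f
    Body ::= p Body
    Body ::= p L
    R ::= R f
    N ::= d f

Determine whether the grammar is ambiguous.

Witness: p d f

Derivation 1: Body ⇒ p L ⇒ p R ⇒ p d f
Derivation 2: Body ⇒ p L ⇒ p N ⇒ p d f

Two distinct leftmost derivations for the same string.

Ambiguous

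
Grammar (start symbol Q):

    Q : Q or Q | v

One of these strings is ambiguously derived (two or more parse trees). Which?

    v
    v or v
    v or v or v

v or v or v

v: 1 tree
v or v: 1 tree
v or v or v: 2 trees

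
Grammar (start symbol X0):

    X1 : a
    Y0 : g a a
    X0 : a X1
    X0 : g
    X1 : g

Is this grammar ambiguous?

Only X0, X1 are reachable from X0; ignoring the rest: Restricted to the reachable nonterminals, every rule has the form A → t or A → t B, and no two rules for the same A share a first terminal. The grammar encodes a DFA — one run per string.

Unambiguous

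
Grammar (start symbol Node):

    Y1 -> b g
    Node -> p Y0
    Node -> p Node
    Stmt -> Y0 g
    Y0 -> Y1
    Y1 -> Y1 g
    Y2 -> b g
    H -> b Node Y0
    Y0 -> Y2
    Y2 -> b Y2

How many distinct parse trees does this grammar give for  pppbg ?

2

Parse trees for pppbg:
  [Node p [Node p [Node p [Y0 [Y1 b g]]]]]
  [Node p [Node p [Node p [Y0 [Y2 b g]]]]]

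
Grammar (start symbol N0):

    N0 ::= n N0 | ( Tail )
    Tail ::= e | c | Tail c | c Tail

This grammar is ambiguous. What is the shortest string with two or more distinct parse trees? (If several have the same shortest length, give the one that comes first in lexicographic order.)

length 3: no string has ≥2 trees
length 4: ( c c ) has 2 parse trees

Two derivations of ( c c ):
  N0 ⇒ ( Tail ) ⇒ ( Tail c ) ⇒ ( c c )
  N0 ⇒ ( Tail ) ⇒ ( c Tail ) ⇒ ( c c )

( c c )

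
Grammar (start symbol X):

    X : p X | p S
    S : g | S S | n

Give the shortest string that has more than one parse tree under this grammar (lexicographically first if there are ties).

p g g g

length 2: no string has ≥2 trees
length 3: no string has ≥2 trees
length 4: p g g g has 2 parse trees

Two derivations of p g g g:
  X ⇒ p S ⇒ p S S ⇒ p g S ⇒ p g S S ⇒ p g g S ⇒ p g g g
  X ⇒ p S ⇒ p S S ⇒ p S S S ⇒ p g S S ⇒ p g g S ⇒ p g g g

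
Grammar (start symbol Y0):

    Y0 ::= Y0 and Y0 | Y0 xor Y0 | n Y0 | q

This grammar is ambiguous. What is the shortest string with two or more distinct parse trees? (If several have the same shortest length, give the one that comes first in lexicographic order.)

n q and q

length 1: no string has ≥2 trees
length 2: no string has ≥2 trees
length 3: no string has ≥2 trees
length 4: n q and q has 2 parse trees

Two derivations of n q and q:
  Y0 ⇒ Y0 and Y0 ⇒ n Y0 and Y0 ⇒ n q and Y0 ⇒ n q and q
  Y0 ⇒ n Y0 ⇒ n Y0 and Y0 ⇒ n q and Y0 ⇒ n q and q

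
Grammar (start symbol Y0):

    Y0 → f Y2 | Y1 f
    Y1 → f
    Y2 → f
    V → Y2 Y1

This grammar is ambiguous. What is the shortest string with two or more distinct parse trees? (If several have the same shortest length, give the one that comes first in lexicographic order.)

length 2: f f has 2 parse trees

Two derivations of f f:
  Y0 ⇒ f Y2 ⇒ f f
  Y0 ⇒ Y1 f ⇒ f f

f f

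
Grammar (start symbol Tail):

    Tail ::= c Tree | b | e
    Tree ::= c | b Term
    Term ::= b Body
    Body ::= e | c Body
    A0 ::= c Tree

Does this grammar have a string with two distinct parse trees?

Unambiguous

Only Tail, Tree, Term, Body are reachable from Tail; ignoring the rest: Restricted to the reachable nonterminals, every rule has the form A → t or A → t B, and no two rules for the same A share a first terminal. The grammar encodes a DFA — one run per string.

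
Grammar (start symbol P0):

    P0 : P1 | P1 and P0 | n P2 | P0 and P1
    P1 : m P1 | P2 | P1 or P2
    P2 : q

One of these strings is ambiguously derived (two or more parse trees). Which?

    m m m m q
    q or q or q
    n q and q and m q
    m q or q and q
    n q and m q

m m m m q: 1 tree
q or q or q: 1 tree
n q and q and m q: 1 tree
m q or q and q: 4 trees
n q and m q: 1 tree

m q or q and q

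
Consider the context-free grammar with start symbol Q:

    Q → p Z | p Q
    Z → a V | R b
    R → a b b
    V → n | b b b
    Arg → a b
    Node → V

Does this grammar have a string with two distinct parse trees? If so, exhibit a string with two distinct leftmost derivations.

Ambiguous

Witness: p a b b b

Derivation 1: Q ⇒ p Z ⇒ p a V ⇒ p a b b b
Derivation 2: Q ⇒ p Z ⇒ p R b ⇒ p a b b b

Two distinct leftmost derivations for the same string.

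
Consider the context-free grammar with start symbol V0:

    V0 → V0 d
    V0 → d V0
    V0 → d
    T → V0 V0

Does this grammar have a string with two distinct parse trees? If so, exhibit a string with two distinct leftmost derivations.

Witness: d d

Derivation 1: V0 ⇒ V0 d ⇒ d d
Derivation 2: V0 ⇒ d V0 ⇒ d d

Two distinct leftmost derivations for the same string.

Ambiguous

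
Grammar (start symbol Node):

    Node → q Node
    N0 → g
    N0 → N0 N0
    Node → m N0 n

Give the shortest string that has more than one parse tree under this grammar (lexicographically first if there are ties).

length 3: no string has ≥2 trees
length 4: no string has ≥2 trees
length 5: m g g g n has 2 parse trees

Two derivations of m g g g n:
  Node ⇒ m N0 n ⇒ m N0 N0 n ⇒ m g N0 n ⇒ m g N0 N0 n ⇒ m g g N0 n ⇒ m g g g n
  Node ⇒ m N0 n ⇒ m N0 N0 n ⇒ m N0 N0 N0 n ⇒ m g N0 N0 n ⇒ m g g N0 n ⇒ m g g g n

m g g g n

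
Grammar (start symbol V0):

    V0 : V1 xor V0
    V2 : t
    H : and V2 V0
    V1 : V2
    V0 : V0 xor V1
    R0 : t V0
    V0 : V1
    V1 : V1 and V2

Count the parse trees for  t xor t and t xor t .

4

Parse trees for t xor t and t xor t:
  [V0 [V1 [V2 t]] xor [V0 [V1 [V1 [V2 t]] and [V2 t]] xor [V0 [V1 [V2 t]]]]]
  [V0 [V1 [V2 t]] xor [V0 [V0 [V1 [V1 [V2 t]] and [V2 t]]] xor [V1 [V2 t]]]]
  [V0 [V0 [V1 [V2 t]] xor [V0 [V1 [V1 [V2 t]] and [V2 t]]]] xor [V1 [V2 t]]]
  [V0 [V0 [V0 [V1 [V2 t]]] xor [V1 [V1 [V2 t]] and [V2 t]]] xor [V1 [V2 t]]]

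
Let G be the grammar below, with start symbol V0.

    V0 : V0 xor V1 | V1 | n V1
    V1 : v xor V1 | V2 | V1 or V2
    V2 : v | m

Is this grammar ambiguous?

Ambiguous

Witness: v xor m

Derivation 1: V0 ⇒ V0 xor V1 ⇒ V1 xor V1 ⇒ V2 xor V1 ⇒ v xor V1 ⇒ v xor V2 ⇒ v xor m
Derivation 2: V0 ⇒ V1 ⇒ v xor V1 ⇒ v xor V2 ⇒ v xor m

Two distinct leftmost derivations for the same string.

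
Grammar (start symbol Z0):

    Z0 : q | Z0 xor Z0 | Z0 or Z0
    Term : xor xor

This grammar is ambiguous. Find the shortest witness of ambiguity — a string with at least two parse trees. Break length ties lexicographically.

length 1: no string has ≥2 trees
length 3: no string has ≥2 trees
length 5: q or q or q has 2 parse trees

Two derivations of q or q or q:
  Z0 ⇒ Z0 or Z0 ⇒ q or Z0 ⇒ q or Z0 or Z0 ⇒ q or q or Z0 ⇒ q or q or q
  Z0 ⇒ Z0 or Z0 ⇒ Z0 or Z0 or Z0 ⇒ q or Z0 or Z0 ⇒ q or q or Z0 ⇒ q or q or q

q or q or q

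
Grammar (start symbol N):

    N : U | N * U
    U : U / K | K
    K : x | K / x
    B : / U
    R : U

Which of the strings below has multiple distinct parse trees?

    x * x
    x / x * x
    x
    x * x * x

x / x * x

x * x: 1 tree
x / x * x: 2 trees
x: 1 tree
x * x * x: 1 tree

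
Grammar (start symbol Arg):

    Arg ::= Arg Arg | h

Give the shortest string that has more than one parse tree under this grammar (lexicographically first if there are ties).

h h h

length 1: no string has ≥2 trees
length 2: no string has ≥2 trees
length 3: h h h has 2 parse trees

Two derivations of h h h:
  Arg ⇒ Arg Arg ⇒ Arg Arg Arg ⇒ h Arg Arg ⇒ h h Arg ⇒ h h h
  Arg ⇒ Arg Arg ⇒ h Arg ⇒ h Arg Arg ⇒ h h Arg ⇒ h h h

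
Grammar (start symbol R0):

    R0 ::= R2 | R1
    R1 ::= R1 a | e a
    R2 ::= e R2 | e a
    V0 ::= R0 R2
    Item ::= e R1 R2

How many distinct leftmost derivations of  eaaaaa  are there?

1

Parse trees for eaaaaa:
  [R0 [R1 [R1 [R1 [R1 [R1 e a] a] a] a] a]]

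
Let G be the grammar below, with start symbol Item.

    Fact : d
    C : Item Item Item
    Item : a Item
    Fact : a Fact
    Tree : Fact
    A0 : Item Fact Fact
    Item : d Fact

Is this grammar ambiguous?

Only Item, Fact are reachable from Item; ignoring the rest: The reachable rules are right-linear with at most one rule per (nonterminal, next-terminal) pair. Each input token forces the next rule, so parsing is deterministic.

Unambiguous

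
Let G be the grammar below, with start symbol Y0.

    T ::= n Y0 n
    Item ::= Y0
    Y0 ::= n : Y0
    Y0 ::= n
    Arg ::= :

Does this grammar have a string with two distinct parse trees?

Only Y0 is reachable from Y0; ignoring the rest: Right-recursive list with a separator: after each atom, whether the separator follows determines the rule. One parse per string.

Unambiguous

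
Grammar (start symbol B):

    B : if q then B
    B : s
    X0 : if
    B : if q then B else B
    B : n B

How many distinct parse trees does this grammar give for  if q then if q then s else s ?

Parse trees for if q then if q then s else s:
  [B if q then [B if q then [B s] else [B s]]]
  [B if q then [B if q then [B s]] else [B s]]

2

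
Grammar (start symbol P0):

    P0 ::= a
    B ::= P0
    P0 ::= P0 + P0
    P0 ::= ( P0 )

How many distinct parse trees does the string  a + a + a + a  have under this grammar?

Parse trees for a + a + a + a:
  [P0 [P0 a] + [P0 [P0 a] + [P0 [P0 a] + [P0 a]]]]
  [P0 [P0 a] + [P0 [P0 [P0 a] + [P0 a]] + [P0 a]]]
  [P0 [P0 [P0 a] + [P0 a]] + [P0 [P0 a] + [P0 a]]]
  [P0 [P0 [P0 a] + [P0 [P0 a] + [P0 a]]] + [P0 a]]
  [P0 [P0 [P0 [P0 a] + [P0 a]] + [P0 a]] + [P0 a]]

5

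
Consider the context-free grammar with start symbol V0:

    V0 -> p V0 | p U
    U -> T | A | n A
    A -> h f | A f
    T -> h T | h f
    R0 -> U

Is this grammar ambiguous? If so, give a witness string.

Ambiguous

Witness: p h f

Derivation 1: V0 ⇒ p U ⇒ p T ⇒ p h f
Derivation 2: V0 ⇒ p U ⇒ p A ⇒ p h f

Two distinct leftmost derivations for the same string.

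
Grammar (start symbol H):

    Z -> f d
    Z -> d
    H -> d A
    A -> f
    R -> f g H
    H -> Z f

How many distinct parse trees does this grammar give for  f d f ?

1

Parse trees for f d f:
  [H [Z f d] f]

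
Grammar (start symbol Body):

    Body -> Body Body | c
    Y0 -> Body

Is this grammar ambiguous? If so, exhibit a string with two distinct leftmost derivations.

Witness: c c c

Derivation 1: Body ⇒ Body Body ⇒ Body Body Body ⇒ c Body Body ⇒ c c Body ⇒ c c c
Derivation 2: Body ⇒ Body Body ⇒ c Body ⇒ c Body Body ⇒ c c Body ⇒ c c c

Two distinct leftmost derivations for the same string.

Ambiguous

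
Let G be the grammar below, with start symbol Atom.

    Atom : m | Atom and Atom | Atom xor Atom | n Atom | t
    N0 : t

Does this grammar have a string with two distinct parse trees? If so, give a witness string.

Witness: n m and m

Derivation 1: Atom ⇒ Atom and Atom ⇒ n Atom and Atom ⇒ n m and Atom ⇒ n m and m
Derivation 2: Atom ⇒ n Atom ⇒ n Atom and Atom ⇒ n m and Atom ⇒ n m and m

Two distinct leftmost derivations for the same string.

Ambiguous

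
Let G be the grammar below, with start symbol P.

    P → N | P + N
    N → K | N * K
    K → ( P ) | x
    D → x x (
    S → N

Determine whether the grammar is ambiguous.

(D, S are unreachable from P, so their rules don't affect L(P).) P → P + N | N  ;  N → N * K | K  — a left-associative chain with K at the bottom. Each string factors uniquely by precedence.

Unambiguous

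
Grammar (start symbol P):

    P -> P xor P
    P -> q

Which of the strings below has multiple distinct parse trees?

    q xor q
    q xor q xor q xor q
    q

q xor q xor q xor q

q xor q: 1 tree
q xor q xor q xor q: 5 trees
q: 1 tree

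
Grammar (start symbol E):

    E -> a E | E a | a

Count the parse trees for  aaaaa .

Parse trees for aaaaa (showing first 6 of 16):
  [E a [E a [E a [E a [E a]]]]]
  [E a [E a [E a [E [E a] a]]]]
  [E a [E a [E [E a [E a]] a]]]
  [E a [E a [E [E [E a] a] a]]]
  [E a [E [E a [E a [E a]]] a]]
  [E a [E [E a [E [E a] a]] a]]

16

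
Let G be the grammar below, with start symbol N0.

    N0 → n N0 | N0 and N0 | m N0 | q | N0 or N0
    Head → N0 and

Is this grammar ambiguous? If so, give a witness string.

Witness: m q and q

Derivation 1: N0 ⇒ N0 and N0 ⇒ m N0 and N0 ⇒ m q and N0 ⇒ m q and q
Derivation 2: N0 ⇒ m N0 ⇒ m N0 and N0 ⇒ m q and N0 ⇒ m q and q

Two distinct leftmost derivations for the same string.

Ambiguous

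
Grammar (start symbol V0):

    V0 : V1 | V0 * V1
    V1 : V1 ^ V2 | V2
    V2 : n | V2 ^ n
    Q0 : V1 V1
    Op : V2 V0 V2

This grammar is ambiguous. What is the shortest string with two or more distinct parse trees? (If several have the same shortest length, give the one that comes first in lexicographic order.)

n ^ n

length 1: no string has ≥2 trees
length 3: n ^ n has 2 parse trees

Two derivations of n ^ n:
  V0 ⇒ V1 ⇒ V1 ^ V2 ⇒ V2 ^ V2 ⇒ n ^ V2 ⇒ n ^ n
  V0 ⇒ V1 ⇒ V2 ⇒ V2 ^ n ⇒ n ^ n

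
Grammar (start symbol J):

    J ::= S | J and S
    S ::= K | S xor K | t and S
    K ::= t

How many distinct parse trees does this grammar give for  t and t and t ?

4

Parse trees for t and t and t:
  [J [S t and [S t and [S [K t]]]]]
  [J [J [S [K t]]] and [S t and [S [K t]]]]
  [J [J [S t and [S [K t]]]] and [S [K t]]]
  [J [J [J [S [K t]]] and [S [K t]]] and [S [K t]]]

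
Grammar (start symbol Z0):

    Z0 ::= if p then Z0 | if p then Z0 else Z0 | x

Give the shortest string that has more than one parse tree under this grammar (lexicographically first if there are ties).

length 1: no string has ≥2 trees
length 4: no string has ≥2 trees
length 6: no string has ≥2 trees
length 7: no string has ≥2 trees
length 9: if p then if p then x else x has 2 parse trees

Two derivations of if p then if p then x else x:
  Z0 ⇒ if p then Z0 ⇒ if p then if p then Z0 else Z0 ⇒ if p then if p then x else Z0 ⇒ if p then if p then x else x
  Z0 ⇒ if p then Z0 else Z0 ⇒ if p then if p then Z0 else Z0 ⇒ if p then if p then x else Z0 ⇒ if p then if p then x else x

if p then if p then x else x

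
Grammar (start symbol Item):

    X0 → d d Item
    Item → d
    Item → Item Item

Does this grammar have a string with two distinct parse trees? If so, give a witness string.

Ambiguous

Witness: d d d

Derivation 1: Item ⇒ Item Item ⇒ d Item ⇒ d Item Item ⇒ d d Item ⇒ d d d
Derivation 2: Item ⇒ Item Item ⇒ Item Item Item ⇒ d Item Item ⇒ d d Item ⇒ d d d

Two distinct leftmost derivations for the same string.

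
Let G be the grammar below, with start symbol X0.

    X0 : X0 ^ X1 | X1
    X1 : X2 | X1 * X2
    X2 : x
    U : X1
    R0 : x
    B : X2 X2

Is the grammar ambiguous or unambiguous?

Unambiguous

(U, R0, B are unreachable from X0, so their rules don't affect L(X0).) The grammar is stratified — X0 handles '^' (left-recursive), X1 handles '*', X2 atoms. Each operator has a fixed associativity and precedence level, so every string has one parse.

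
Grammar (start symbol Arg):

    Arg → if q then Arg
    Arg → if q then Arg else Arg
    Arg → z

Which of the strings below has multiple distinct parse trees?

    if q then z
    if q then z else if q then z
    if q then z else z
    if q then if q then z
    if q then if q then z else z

if q then z: 1 tree
if q then z else if q then z: 1 tree
if q then z else z: 1 tree
if q then if q then z: 1 tree
if q then if q then z else z: 2 trees

if q then if q then z else z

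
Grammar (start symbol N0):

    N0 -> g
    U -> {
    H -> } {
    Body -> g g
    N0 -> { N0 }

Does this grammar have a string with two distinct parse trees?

Only N0 is reachable from N0; ignoring the rest: L(N0) is { openⁿ atom closeⁿ : n ≥ 0 }. The bracket depth fixes n, and the derivation is forced at every step.

Unambiguous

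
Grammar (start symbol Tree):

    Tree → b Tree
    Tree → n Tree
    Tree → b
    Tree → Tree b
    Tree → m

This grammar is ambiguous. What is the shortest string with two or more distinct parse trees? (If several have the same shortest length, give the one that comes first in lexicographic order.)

b b

length 1: no string has ≥2 trees
length 2: b b has 2 parse trees

Two derivations of b b:
  Tree ⇒ b Tree ⇒ b b
  Tree ⇒ Tree b ⇒ b b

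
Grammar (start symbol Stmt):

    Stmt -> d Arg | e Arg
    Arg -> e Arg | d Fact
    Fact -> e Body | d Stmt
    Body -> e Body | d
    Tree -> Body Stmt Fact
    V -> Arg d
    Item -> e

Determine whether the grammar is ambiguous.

Unambiguous

(Tree, V, Item are unreachable from Stmt, so their rules don't affect L(Stmt).) Each reachable nonterminal has at most one production per leading terminal, and all productions are right-linear; the derivation is determined token-by-token.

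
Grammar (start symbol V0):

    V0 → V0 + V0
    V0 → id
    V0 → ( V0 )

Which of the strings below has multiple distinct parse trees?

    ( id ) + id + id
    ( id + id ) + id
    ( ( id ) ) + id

( id ) + id + id: 2 trees
( id + id ) + id: 1 tree
( ( id ) ) + id: 1 tree

( id ) + id + id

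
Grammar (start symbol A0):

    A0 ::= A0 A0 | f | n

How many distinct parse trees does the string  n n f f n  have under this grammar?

14

Parse trees for n n f f n (showing first 6 of 14):
  [A0 [A0 n] [A0 [A0 n] [A0 [A0 f] [A0 [A0 f] [A0 n]]]]]
  [A0 [A0 n] [A0 [A0 n] [A0 [A0 [A0 f] [A0 f]] [A0 n]]]]
  [A0 [A0 n] [A0 [A0 [A0 n] [A0 f]] [A0 [A0 f] [A0 n]]]]
  [A0 [A0 n] [A0 [A0 [A0 n] [A0 [A0 f] [A0 f]]] [A0 n]]]
  [A0 [A0 n] [A0 [A0 [A0 [A0 n] [A0 f]] [A0 f]] [A0 n]]]
  [A0 [A0 [A0 n] [A0 n]] [A0 [A0 f] [A0 [A0 f] [A0 n]]]]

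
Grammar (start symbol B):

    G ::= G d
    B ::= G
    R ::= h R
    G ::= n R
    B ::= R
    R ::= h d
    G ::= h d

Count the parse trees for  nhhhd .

1

Parse trees for nhhhd:
  [B [G n [R h [R h [R h d]]]]]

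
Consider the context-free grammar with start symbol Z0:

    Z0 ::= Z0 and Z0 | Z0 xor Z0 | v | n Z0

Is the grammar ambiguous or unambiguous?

Witness: n v and v

Derivation 1: Z0 ⇒ Z0 and Z0 ⇒ n Z0 and Z0 ⇒ n v and Z0 ⇒ n v and v
Derivation 2: Z0 ⇒ n Z0 ⇒ n Z0 and Z0 ⇒ n v and Z0 ⇒ n v and v

Two distinct leftmost derivations for the same string.

Ambiguous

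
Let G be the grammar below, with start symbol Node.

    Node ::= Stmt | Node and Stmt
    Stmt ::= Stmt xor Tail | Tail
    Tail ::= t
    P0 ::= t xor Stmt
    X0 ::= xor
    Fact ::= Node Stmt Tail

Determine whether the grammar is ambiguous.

(P0, X0, Fact are unreachable from Node, so their rules don't affect L(Node).) Node → Node and Stmt | Stmt  ;  Stmt → Stmt xor Tail | Tail  — a left-associative chain with Tail at the bottom. Each string factors uniquely by precedence.

Unambiguous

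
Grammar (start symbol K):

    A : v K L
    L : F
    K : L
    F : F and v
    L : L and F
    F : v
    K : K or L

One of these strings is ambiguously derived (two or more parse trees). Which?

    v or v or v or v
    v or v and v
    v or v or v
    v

v or v and v

v or v or v or v: 1 tree
v or v and v: 2 trees
v or v or v: 1 tree
v: 1 tree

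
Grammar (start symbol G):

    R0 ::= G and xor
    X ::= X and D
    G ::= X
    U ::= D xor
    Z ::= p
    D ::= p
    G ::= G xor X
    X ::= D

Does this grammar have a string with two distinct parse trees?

Only G, X, D are reachable from G; ignoring the rest: G → G xor X | X  ;  X → X and D | D  — a left-associative chain with D at the bottom. Each string factors uniquely by precedence.

Unambiguous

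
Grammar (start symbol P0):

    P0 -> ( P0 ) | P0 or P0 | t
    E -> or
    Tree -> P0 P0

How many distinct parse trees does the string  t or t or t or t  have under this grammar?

5

Parse trees for t or t or t or t:
  [P0 [P0 t] or [P0 [P0 t] or [P0 [P0 t] or [P0 t]]]]
  [P0 [P0 t] or [P0 [P0 [P0 t] or [P0 t]] or [P0 t]]]
  [P0 [P0 [P0 t] or [P0 t]] or [P0 [P0 t] or [P0 t]]]
  [P0 [P0 [P0 t] or [P0 [P0 t] or [P0 t]]] or [P0 t]]
  [P0 [P0 [P0 [P0 t] or [P0 t]] or [P0 t]] or [P0 t]]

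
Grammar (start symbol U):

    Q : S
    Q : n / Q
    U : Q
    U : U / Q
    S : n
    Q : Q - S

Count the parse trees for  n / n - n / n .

Parse trees for n / n - n / n:
  [U [U [Q n / [Q [Q [S n]] - [S n]]]] / [Q [S n]]]
  [U [U [Q [Q n / [Q [S n]]] - [S n]]] / [Q [S n]]]
  [U [U [U [Q [S n]]] / [Q [Q [S n]] - [S n]]] / [Q [S n]]]

3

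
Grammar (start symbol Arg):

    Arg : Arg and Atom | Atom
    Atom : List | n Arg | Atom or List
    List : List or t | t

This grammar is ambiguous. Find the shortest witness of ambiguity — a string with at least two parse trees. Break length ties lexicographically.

t or t

length 1: no string has ≥2 trees
length 2: no string has ≥2 trees
length 3: t or t has 2 parse trees

Two derivations of t or t:
  Arg ⇒ Atom ⇒ List ⇒ List or t ⇒ t or t
  Arg ⇒ Atom ⇒ Atom or List ⇒ List or List ⇒ t or List ⇒ t or t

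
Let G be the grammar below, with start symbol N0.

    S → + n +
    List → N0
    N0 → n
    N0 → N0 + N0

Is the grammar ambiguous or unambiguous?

Ambiguous

Witness: n + n + n

Derivation 1: N0 ⇒ N0 + N0 ⇒ n + N0 ⇒ n + N0 + N0 ⇒ n + n + N0 ⇒ n + n + n
Derivation 2: N0 ⇒ N0 + N0 ⇒ N0 + N0 + N0 ⇒ n + N0 + N0 ⇒ n + n + N0 ⇒ n + n + n

Two distinct leftmost derivations for the same string.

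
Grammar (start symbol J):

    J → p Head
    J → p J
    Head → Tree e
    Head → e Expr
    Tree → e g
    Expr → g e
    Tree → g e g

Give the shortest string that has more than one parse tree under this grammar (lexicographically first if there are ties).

p e g e

length 4: p e g e has 2 parse trees

Two derivations of p e g e:
  J ⇒ p Head ⇒ p Tree e ⇒ p e g e
  J ⇒ p Head ⇒ p e Expr ⇒ p e g e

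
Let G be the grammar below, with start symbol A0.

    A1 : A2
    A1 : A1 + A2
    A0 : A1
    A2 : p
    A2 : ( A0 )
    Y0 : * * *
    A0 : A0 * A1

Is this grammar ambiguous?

(Y0 is unreachable from A0, so its rules don't affect L(A0).) A0 → A0 * A1 | A1  ;  A1 → A1 + A2 | A2  — a left-associative chain with A2 at the bottom. Each string factors uniquely by precedence.

Unambiguous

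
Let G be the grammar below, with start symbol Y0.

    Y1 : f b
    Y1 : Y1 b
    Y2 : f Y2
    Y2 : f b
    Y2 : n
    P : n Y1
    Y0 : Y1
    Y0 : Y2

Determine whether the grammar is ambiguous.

Witness: f b

Derivation 1: Y0 ⇒ Y1 ⇒ f b
Derivation 2: Y0 ⇒ Y2 ⇒ f b

Two distinct leftmost derivations for the same string.

Ambiguous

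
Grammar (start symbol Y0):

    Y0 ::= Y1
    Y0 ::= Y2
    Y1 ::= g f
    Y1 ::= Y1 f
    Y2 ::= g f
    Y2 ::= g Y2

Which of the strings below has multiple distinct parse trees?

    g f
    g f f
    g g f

g f

g f: 2 trees
g f f: 1 tree
g g f: 1 tree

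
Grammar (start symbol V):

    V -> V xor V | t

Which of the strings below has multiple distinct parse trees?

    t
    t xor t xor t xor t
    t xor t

t xor t xor t xor t

t: 1 tree
t xor t xor t xor t: 5 trees
t xor t: 1 tree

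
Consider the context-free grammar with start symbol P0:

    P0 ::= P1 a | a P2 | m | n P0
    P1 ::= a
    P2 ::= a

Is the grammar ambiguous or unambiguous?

Ambiguous

Witness: a a

Derivation 1: P0 ⇒ P1 a ⇒ a a
Derivation 2: P0 ⇒ a P2 ⇒ a a

Two distinct leftmost derivations for the same string.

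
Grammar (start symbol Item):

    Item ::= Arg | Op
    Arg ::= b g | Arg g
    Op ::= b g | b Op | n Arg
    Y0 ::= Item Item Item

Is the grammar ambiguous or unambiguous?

Witness: b g

Derivation 1: Item ⇒ Arg ⇒ b g
Derivation 2: Item ⇒ Op ⇒ b g

Two distinct leftmost derivations for the same string.

Ambiguous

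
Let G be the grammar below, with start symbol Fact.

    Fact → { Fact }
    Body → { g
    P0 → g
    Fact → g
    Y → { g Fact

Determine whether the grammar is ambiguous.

(P0, Body, Y are unreachable from Fact, so their rules don't affect L(Fact).) Each string is a nest of matched brackets around a single atom. An opening bracket forces the recursive rule; an atom forces the base rule.

Unambiguous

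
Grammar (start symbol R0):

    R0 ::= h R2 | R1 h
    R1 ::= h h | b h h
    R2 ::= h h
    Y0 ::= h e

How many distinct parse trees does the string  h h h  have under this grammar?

Parse trees for h h h:
  [R0 h [R2 h h]]
  [R0 [R1 h h] h]

2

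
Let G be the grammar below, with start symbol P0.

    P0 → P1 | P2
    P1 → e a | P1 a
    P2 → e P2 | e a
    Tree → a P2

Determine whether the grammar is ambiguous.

Witness: e a

Derivation 1: P0 ⇒ P1 ⇒ e a
Derivation 2: P0 ⇒ P2 ⇒ e a

Two distinct leftmost derivations for the same string.

Ambiguous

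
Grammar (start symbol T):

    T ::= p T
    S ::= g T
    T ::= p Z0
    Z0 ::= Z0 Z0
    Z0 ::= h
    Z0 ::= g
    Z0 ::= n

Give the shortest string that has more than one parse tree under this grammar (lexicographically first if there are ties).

length 2: no string has ≥2 trees
length 3: no string has ≥2 trees
length 4: p g g g has 2 parse trees

Two derivations of p g g g:
  T ⇒ p Z0 ⇒ p Z0 Z0 ⇒ p Z0 Z0 Z0 ⇒ p g Z0 Z0 ⇒ p g g Z0 ⇒ p g g g
  T ⇒ p Z0 ⇒ p Z0 Z0 ⇒ p g Z0 ⇒ p g Z0 Z0 ⇒ p g g Z0 ⇒ p g g g

p g g g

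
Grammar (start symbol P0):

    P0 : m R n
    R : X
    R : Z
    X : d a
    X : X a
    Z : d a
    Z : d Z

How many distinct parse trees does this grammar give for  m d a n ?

Parse trees for m d a n:
  [P0 m [R [X d a]] n]
  [P0 m [R [Z d a]] n]

2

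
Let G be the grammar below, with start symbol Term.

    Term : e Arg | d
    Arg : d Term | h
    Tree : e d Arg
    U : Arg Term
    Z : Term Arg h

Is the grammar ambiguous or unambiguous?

(Tree, U, Z are unreachable from Term, so their rules don't affect L(Term).) Restricted to the reachable nonterminals, every rule has the form A → t or A → t B, and no two rules for the same A share a first terminal. The grammar encodes a DFA — one run per string.

Unambiguous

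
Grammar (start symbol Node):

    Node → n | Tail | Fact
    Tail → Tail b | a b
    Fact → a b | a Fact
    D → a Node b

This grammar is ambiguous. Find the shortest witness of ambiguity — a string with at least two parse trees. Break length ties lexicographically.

length 1: no string has ≥2 trees
length 2: a b has 2 parse trees

Two derivations of a b:
  Node ⇒ Tail ⇒ a b
  Node ⇒ Fact ⇒ a b

a b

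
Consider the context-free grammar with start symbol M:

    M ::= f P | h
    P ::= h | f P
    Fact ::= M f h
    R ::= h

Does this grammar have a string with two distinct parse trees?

Only M, P are reachable from M; ignoring the rest: Restricted to the reachable nonterminals, every rule has the form A → t or A → t B, and no two rules for the same A share a first terminal. The grammar encodes a DFA — one run per string.

Unambiguous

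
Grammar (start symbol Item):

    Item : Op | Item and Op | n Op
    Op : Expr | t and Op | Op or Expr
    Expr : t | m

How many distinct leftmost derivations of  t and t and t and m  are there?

Parse trees for t and t and t and m:
  [Item [Op t and [Op t and [Op t and [Op [Expr m]]]]]]
  [Item [Item [Op [Expr t]]] and [Op t and [Op t and [Op [Expr m]]]]]
  [Item [Item [Op t and [Op [Expr t]]]] and [Op t and [Op [Expr m]]]]
  [Item [Item [Item [Op [Expr t]]] and [Op [Expr t]]] and [Op t and [Op [Expr m]]]]
  [Item [Item [Op t and [Op t and [Op [Expr t]]]]] and [Op [Expr m]]]
  [Item [Item [Item [Op [Expr t]]] and [Op t and [Op [Expr t]]]] and [Op [Expr m]]]
  [Item [Item [Item [Op t and [Op [Expr t]]]] and [Op [Expr t]]] and [Op [Expr m]]]
  [Item [Item [Item [Item [Op [Expr t]]] and [Op [Expr t]]] and [Op [Expr t]]] and [Op [Expr m]]]

8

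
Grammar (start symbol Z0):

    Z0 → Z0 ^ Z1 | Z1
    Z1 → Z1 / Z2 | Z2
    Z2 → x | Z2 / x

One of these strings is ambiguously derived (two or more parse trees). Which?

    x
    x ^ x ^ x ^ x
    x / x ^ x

x: 1 tree
x ^ x ^ x ^ x: 1 tree
x / x ^ x: 2 trees

x / x ^ x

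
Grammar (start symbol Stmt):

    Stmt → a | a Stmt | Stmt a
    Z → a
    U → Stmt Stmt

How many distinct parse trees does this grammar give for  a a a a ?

Parse trees for a a a a:
  [Stmt a [Stmt a [Stmt a [Stmt a]]]]
  [Stmt a [Stmt a [Stmt [Stmt a] a]]]
  [Stmt a [Stmt [Stmt a [Stmt a]] a]]
  [Stmt a [Stmt [Stmt [Stmt a] a] a]]
  [Stmt [Stmt a [Stmt a [Stmt a]]] a]
  [Stmt [Stmt a [Stmt [Stmt a] a]] a]
  [Stmt [Stmt [Stmt a [Stmt a]] a] a]
  [Stmt [Stmt [Stmt [Stmt a] a] a] a]

8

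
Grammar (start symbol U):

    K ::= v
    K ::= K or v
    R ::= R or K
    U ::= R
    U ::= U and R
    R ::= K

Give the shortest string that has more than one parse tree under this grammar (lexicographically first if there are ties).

length 1: no string has ≥2 trees
length 3: v or v has 2 parse trees

Two derivations of v or v:
  U ⇒ R ⇒ R or K ⇒ K or K ⇒ v or K ⇒ v or v
  U ⇒ R ⇒ K ⇒ K or v ⇒ v or v

v or v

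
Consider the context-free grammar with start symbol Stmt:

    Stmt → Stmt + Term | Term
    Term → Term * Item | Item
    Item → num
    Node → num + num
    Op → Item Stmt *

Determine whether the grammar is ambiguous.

Unambiguous

Only Stmt, Term, Item are reachable from Stmt; ignoring the rest: Stmt → Stmt + Term | Term  ;  Term → Term * Item | Item  — a left-associative chain with Item at the bottom. Each string factors uniquely by precedence.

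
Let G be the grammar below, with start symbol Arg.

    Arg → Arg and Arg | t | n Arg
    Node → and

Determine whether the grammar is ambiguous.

Witness: n t and t

Derivation 1: Arg ⇒ Arg and Arg ⇒ n Arg and Arg ⇒ n t and Arg ⇒ n t and t
Derivation 2: Arg ⇒ n Arg ⇒ n Arg and Arg ⇒ n t and Arg ⇒ n t and t

Two distinct leftmost derivations for the same string.

Ambiguous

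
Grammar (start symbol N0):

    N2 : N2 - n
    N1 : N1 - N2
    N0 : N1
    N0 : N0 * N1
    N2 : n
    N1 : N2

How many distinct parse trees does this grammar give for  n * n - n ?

2

Parse trees for n * n - n:
  [N0 [N0 [N1 [N2 n]]] * [N1 [N1 [N2 n]] - [N2 n]]]
  [N0 [N0 [N1 [N2 n]]] * [N1 [N2 [N2 n] - n]]]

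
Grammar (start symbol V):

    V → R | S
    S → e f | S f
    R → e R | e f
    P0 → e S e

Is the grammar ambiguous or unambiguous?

Witness: e f

Derivation 1: V ⇒ R ⇒ e f
Derivation 2: V ⇒ S ⇒ e f

Two distinct leftmost derivations for the same string.

Ambiguous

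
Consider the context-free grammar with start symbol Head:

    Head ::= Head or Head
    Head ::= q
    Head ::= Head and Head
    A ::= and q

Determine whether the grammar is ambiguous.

Witness: q and q and q

Derivation 1: Head ⇒ Head and Head ⇒ q and Head ⇒ q and Head and Head ⇒ q and q and Head ⇒ q and q and q
Derivation 2: Head ⇒ Head and Head ⇒ Head and Head and Head ⇒ q and Head and Head ⇒ q and q and Head ⇒ q and q and q

Two distinct leftmost derivations for the same string.

Ambiguous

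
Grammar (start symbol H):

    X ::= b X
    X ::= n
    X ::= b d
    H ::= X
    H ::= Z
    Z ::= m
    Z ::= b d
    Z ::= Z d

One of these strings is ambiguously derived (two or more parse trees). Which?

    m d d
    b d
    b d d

b d

m d d: 1 tree
b d: 2 trees
b d d: 1 tree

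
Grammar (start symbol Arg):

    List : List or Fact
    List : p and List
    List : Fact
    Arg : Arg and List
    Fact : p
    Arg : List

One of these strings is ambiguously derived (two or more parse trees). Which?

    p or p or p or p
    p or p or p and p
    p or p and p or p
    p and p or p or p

p or p or p or p: 1 tree
p or p or p and p: 1 tree
p or p and p or p: 1 tree
p and p or p or p: 4 trees

p and p or p or p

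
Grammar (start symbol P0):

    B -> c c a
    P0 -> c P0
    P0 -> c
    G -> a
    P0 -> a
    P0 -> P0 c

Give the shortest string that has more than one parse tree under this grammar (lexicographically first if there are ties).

c c

length 1: no string has ≥2 trees
length 2: c c has 2 parse trees

Two derivations of c c:
  P0 ⇒ c P0 ⇒ c c
  P0 ⇒ P0 c ⇒ c c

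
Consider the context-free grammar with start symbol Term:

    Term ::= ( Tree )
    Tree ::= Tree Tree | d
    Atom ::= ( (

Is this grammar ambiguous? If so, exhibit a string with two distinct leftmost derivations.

Witness: ( d d d )

Derivation 1: Term ⇒ ( Tree ) ⇒ ( Tree Tree ) ⇒ ( Tree Tree Tree ) ⇒ ( d Tree Tree ) ⇒ ( d d Tree ) ⇒ ( d d d )
Derivation 2: Term ⇒ ( Tree ) ⇒ ( Tree Tree ) ⇒ ( d Tree ) ⇒ ( d Tree Tree ) ⇒ ( d d Tree ) ⇒ ( d d d )

Two distinct leftmost derivations for the same string.

Ambiguous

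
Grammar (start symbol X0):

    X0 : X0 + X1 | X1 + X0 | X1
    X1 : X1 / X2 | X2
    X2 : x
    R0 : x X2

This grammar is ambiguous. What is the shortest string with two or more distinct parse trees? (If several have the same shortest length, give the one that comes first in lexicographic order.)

length 1: no string has ≥2 trees
length 3: x + x has 2 parse trees

Two derivations of x + x:
  X0 ⇒ X0 + X1 ⇒ X1 + X1 ⇒ X2 + X1 ⇒ x + X1 ⇒ x + X2 ⇒ x + x
  X0 ⇒ X1 + X0 ⇒ X2 + X0 ⇒ x + X0 ⇒ x + X1 ⇒ x + X2 ⇒ x + x

x + x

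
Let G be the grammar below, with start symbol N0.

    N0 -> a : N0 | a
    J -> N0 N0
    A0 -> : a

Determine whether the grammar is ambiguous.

(J, A0 are unreachable from N0, so their rules don't affect L(N0).) Right-recursive list with a separator: after each atom, whether the separator follows determines the rule. One parse per string.

Unambiguous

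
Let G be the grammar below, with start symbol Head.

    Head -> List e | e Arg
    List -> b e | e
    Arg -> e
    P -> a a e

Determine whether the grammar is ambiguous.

Ambiguous

Witness: e e

Derivation 1: Head ⇒ List e ⇒ e e
Derivation 2: Head ⇒ e Arg ⇒ e e

Two distinct leftmost derivations for the same string.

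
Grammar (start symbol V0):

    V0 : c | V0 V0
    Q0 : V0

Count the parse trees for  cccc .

5

Parse trees for cccc:
  [V0 [V0 c] [V0 [V0 c] [V0 [V0 c] [V0 c]]]]
  [V0 [V0 c] [V0 [V0 [V0 c] [V0 c]] [V0 c]]]
  [V0 [V0 [V0 c] [V0 c]] [V0 [V0 c] [V0 c]]]
  [V0 [V0 [V0 c] [V0 [V0 c] [V0 c]]] [V0 c]]
  [V0 [V0 [V0 [V0 c] [V0 c]] [V0 c]] [V0 c]]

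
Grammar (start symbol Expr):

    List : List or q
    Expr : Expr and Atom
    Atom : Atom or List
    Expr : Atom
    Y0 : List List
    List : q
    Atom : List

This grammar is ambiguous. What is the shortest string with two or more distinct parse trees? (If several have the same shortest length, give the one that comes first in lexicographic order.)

length 1: no string has ≥2 trees
length 3: q or q has 2 parse trees

Two derivations of q or q:
  Expr ⇒ Atom ⇒ Atom or List ⇒ List or List ⇒ q or List ⇒ q or q
  Expr ⇒ Atom ⇒ List ⇒ List or q ⇒ q or q

q or q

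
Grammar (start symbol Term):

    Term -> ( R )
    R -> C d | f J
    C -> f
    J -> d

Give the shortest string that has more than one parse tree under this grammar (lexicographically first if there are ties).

( f d )

length 4: ( f d ) has 2 parse trees

Two derivations of ( f d ):
  Term ⇒ ( R ) ⇒ ( C d ) ⇒ ( f d )
  Term ⇒ ( R ) ⇒ ( f J ) ⇒ ( f d )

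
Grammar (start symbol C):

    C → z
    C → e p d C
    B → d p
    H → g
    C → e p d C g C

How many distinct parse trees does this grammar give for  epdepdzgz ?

2

Parse trees for epdepdzgz:
  [C e p d [C e p d [C z] g [C z]]]
  [C e p d [C e p d [C z]] g [C z]]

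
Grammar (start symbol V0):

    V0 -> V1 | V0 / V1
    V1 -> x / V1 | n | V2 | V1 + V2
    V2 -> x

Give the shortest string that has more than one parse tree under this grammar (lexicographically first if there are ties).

length 1: no string has ≥2 trees
length 3: x / n has 2 parse trees

Two derivations of x / n:
  V0 ⇒ V1 ⇒ x / V1 ⇒ x / n
  V0 ⇒ V0 / V1 ⇒ V1 / V1 ⇒ V2 / V1 ⇒ x / V1 ⇒ x / n

x / n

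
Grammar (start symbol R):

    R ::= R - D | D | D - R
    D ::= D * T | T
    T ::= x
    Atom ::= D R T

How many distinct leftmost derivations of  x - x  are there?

Parse trees for x - x:
  [R [R [D [T x]]] - [D [T x]]]
  [R [D [T x]] - [R [D [T x]]]]

2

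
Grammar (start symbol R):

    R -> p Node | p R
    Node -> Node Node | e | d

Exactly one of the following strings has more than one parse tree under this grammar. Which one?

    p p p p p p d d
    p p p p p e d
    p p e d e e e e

p p p p p p d d: 1 tree
p p p p p e d: 1 tree
p p e d e e e e: 42 trees

p p e d e e e e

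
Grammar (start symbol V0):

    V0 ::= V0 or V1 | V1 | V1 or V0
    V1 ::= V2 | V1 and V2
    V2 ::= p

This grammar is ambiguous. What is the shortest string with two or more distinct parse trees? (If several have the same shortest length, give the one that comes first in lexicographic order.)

p or p

length 1: no string has ≥2 trees
length 3: p or p has 2 parse trees

Two derivations of p or p:
  V0 ⇒ V0 or V1 ⇒ V1 or V1 ⇒ V2 or V1 ⇒ p or V1 ⇒ p or V2 ⇒ p or p
  V0 ⇒ V1 or V0 ⇒ V2 or V0 ⇒ p or V0 ⇒ p or V1 ⇒ p or V2 ⇒ p or p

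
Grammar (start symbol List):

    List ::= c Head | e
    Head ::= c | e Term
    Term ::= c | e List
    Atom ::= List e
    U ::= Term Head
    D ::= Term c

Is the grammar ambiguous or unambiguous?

Unambiguous

Only List, Head, Term are reachable from List; ignoring the rest: Restricted to the reachable nonterminals, every rule has the form A → t or A → t B, and no two rules for the same A share a first terminal. The grammar encodes a DFA — one run per string.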